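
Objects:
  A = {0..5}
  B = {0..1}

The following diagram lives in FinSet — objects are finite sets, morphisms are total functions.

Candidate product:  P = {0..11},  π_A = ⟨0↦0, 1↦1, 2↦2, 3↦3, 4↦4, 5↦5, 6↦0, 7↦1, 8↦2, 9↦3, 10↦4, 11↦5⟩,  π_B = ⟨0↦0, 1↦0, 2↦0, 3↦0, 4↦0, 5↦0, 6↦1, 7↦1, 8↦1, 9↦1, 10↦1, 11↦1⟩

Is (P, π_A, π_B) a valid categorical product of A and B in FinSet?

|A|·|B| = 6·2 = 12;  |P| = 12
Check the pairing map k ↦ (π_A(k), π_B(k)):
  0 ↦ (0,0)
  1 ↦ (1,0)
  2 ↦ (2,0)
  3 ↦ (3,0)
  4 ↦ (4,0)
  5 ↦ (5,0)
  6 ↦ (0,1)
  7 ↦ (1,1)
  8 ↦ (2,1)
  9 ↦ (3,1)
  10 ↦ (4,1)
  11 ↦ (5,1)
distinct pairs in image: 12 / 12 needed
  → bijection onto A×B; projections well-typed.

Answer: VALID PRODUCT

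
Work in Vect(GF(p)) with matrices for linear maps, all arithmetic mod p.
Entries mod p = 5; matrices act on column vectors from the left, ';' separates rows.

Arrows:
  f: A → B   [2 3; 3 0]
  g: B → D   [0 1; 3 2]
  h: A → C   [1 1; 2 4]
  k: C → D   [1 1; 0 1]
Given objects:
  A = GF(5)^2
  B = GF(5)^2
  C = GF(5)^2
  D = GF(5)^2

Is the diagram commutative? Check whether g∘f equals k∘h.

Along f;g (path 1):
  e0=⟨1,0⟩ f→⟨2,3⟩ g→⟨3,2⟩
  e1=⟨0,1⟩ f→⟨3,0⟩ g→⟨0,4⟩
  ⟦path⟧₁ = [3 0; 2 4]
Along h;k (path 2):
  e0=⟨1,0⟩ h→⟨1,2⟩ k→⟨3,2⟩
  e1=⟨0,1⟩ h→⟨1,4⟩ k→⟨0,4⟩
  ⟦path⟧₂ = [3 0; 2 4]
Equal? equal; square commutes

Answer: COMMUTES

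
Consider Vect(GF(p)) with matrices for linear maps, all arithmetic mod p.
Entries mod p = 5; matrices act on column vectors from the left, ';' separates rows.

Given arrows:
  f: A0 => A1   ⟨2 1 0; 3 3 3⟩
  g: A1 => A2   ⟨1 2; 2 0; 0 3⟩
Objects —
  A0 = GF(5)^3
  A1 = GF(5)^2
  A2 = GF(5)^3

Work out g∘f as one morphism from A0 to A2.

Answer: ⟨3 2 1; 4 2 0; 4 4 4⟩

Derivation:
  e0=(1,0,0) f=>(2,3) g=>(3,4,4)
  e1=(0,1,0) f=>(1,3) g=>(2,2,4)
  e2=(0,0,1) f=>(0,3) g=>(1,0,4)
result: ⟨3 2 1; 4 2 0; 4 4 4⟩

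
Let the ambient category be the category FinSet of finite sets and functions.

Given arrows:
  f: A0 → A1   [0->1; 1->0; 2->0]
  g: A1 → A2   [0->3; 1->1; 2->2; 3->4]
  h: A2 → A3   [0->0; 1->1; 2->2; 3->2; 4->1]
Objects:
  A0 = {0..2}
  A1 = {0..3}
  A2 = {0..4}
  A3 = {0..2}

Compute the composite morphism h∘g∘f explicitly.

Answer: [0->1; 1->2; 2->2]

Derivation:
  0 f→1 g→1 h→1
  1 f→0 g→3 h→2
  2 f→0 g→3 h→2
composite: [0->1; 1->2; 2->2]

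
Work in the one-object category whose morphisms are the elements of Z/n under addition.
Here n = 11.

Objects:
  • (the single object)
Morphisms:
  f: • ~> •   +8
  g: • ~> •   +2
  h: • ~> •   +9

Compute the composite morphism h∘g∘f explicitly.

Answer: +8

Derivation:
  0 +8≡8 +2≡10 +9≡8  (mod 11)
⟦path⟧: +8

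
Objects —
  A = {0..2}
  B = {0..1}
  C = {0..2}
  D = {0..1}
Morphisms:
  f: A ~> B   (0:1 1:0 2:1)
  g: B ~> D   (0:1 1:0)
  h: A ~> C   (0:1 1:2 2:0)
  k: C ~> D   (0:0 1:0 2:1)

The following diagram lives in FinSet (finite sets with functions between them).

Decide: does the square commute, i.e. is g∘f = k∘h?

1) trace f;g:
  0 f~>1 g~>0
  1 f~>0 g~>1
  2 f~>1 g~>0
  result₁ = (0:0 1:1 2:0)
2) trace h;k:
  0 h~>1 k~>0
  1 h~>2 k~>1
  2 h~>0 k~>0
  result₂ = (0:0 1:1 2:0)
Equal? same morphism ✓

Answer: COMMUTES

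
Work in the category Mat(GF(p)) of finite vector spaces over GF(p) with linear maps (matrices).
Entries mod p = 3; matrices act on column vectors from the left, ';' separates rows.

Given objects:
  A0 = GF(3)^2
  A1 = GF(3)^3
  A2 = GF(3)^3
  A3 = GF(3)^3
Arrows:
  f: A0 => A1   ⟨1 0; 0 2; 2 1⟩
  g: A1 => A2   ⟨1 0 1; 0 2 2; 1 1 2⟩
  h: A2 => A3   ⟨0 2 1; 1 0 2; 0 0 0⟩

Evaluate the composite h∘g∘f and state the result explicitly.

  e0=(1,0) f=>(1,0,2) g=>(0,1,2) h=>(1,1,0)
  e1=(0,1) f=>(0,2,1) g=>(1,0,1) h=>(1,0,0)
result: ⟨1 1; 1 0; 0 0⟩

Answer: ⟨1 1; 1 0; 0 0⟩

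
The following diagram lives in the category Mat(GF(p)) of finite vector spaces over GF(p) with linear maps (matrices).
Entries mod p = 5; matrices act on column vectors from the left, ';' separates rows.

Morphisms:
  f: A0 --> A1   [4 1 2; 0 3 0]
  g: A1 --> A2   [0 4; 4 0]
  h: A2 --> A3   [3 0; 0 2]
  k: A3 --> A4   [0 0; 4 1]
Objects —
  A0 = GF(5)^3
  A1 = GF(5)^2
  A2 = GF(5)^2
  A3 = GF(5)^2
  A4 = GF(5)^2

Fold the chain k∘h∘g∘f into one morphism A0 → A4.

  e0=[1,0,0] f-->[4,0] g-->[0,1] h-->[0,2] k-->[0,2]
  e1=[0,1,0] f-->[1,3] g-->[2,4] h-->[1,3] k-->[0,2]
  e2=[0,0,1] f-->[2,0] g-->[0,3] h-->[0,1] k-->[0,1]
result: [0 0 0; 2 2 1]

Answer: [0 0 0; 2 2 1]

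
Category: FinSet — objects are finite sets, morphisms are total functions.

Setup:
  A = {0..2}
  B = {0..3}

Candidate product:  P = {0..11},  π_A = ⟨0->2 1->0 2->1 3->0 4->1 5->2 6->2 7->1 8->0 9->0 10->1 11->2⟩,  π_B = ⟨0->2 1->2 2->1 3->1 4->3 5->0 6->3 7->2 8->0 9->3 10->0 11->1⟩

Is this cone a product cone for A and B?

Answer: VALID PRODUCT

Trace:
|A|·|B| = 3·4 = 12;  |P| = 12
Check the pairing map k ↦ (π_A(k), π_B(k)):
  0 -> (2,2)
  1 -> (0,2)
  2 -> (1,1)
  3 -> (0,1)
  4 -> (1,3)
  5 -> (2,0)
  6 -> (2,3)
  7 -> (1,2)
  8 -> (0,0)
  9 -> (0,3)
  10 -> (1,0)
  11 -> (2,1)
distinct pairs in image: 12 / 12 needed
  → bijection onto A×B; projections well-typed.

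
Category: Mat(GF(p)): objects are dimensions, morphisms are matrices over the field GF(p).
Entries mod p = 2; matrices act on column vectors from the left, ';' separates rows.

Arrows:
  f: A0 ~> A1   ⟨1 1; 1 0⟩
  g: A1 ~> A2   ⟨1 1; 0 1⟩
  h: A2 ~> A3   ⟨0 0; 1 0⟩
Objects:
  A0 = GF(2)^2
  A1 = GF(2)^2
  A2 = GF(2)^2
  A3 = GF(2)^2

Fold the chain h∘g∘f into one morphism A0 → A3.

  e0=⟨1,0⟩ f~>⟨1,1⟩ g~>⟨0,1⟩ h~>⟨0,0⟩
  e1=⟨0,1⟩ f~>⟨1,0⟩ g~>⟨1,0⟩ h~>⟨0,1⟩
⟦path⟧: ⟨0 0; 0 1⟩

Answer: ⟨0 0; 0 1⟩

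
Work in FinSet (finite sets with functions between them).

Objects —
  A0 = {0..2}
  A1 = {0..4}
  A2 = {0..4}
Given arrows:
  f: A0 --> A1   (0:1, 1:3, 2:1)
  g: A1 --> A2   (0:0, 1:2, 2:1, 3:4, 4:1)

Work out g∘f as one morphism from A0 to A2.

Answer: (0:2, 1:4, 2:2)

Work:
  0 f-->1 g-->2
  1 f-->3 g-->4
  2 f-->1 g-->2
⟦path⟧: (0:2, 1:4, 2:2)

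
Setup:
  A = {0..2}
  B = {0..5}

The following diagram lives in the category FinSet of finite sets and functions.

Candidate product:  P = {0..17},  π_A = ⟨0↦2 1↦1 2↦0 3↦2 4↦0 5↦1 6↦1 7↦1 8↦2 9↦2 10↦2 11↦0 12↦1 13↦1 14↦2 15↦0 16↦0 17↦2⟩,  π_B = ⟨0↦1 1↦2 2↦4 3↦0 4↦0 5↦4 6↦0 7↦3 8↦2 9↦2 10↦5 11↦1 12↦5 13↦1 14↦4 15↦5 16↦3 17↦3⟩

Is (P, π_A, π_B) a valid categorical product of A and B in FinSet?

Answer: NOT A VALID PRODUCT — duplicate pair at indices 9,8

Trace:
|A|·|B| = 3·6 = 18;  |P| = 18
Check the pairing map k ↦ (π_A(k), π_B(k)):
  0 ↦ (2,1)
  1 ↦ (1,2)
  2 ↦ (0,4)
  3 ↦ (2,0)
  4 ↦ (0,0)
  5 ↦ (1,4)
  6 ↦ (1,0)
  7 ↦ (1,3)
  8 ↦ (2,2)
  9 ↦ (2,2)  ✗ repeats pair of k=8
  10 ↦ (2,5)
  11 ↦ (0,1)
  12 ↦ (1,5)
  13 ↦ (1,1)
  14 ↦ (2,4)
  15 ↦ (0,5)
  16 ↦ (0,3)
  17 ↦ (2,3)
distinct pairs in image: 17 / 18 needed
  → (2,2) hit at k=8 and k=9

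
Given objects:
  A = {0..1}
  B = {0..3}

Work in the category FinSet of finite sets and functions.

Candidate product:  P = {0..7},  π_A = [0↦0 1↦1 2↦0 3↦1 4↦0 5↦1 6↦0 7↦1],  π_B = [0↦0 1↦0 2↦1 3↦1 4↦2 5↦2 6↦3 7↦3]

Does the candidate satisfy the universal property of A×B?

Answer: VALID PRODUCT

Work:
|A|·|B| = 2·4 = 8;  |P| = 8
Check the pairing map k ↦ (π_A(k), π_B(k)):
  0 ↦ (0,0)
  1 ↦ (1,0)
  2 ↦ (0,1)
  3 ↦ (1,1)
  4 ↦ (0,2)
  5 ↦ (1,2)
  6 ↦ (0,3)
  7 ↦ (1,3)
distinct pairs in image: 8 / 8 needed
  → bijection onto A×B; projections well-typed.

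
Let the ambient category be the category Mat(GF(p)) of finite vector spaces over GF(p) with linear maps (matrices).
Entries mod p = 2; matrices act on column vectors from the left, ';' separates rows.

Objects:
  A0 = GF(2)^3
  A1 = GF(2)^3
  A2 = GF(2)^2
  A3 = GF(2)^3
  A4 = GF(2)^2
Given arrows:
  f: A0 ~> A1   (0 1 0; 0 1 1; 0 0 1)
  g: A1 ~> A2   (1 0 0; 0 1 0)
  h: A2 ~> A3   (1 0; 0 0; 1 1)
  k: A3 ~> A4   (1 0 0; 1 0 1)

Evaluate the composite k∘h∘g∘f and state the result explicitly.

  e0=(1,0,0) f~>(0,0,0) g~>(0,0) h~>(0,0,0) k~>(0,0)
  e1=(0,1,0) f~>(1,1,0) g~>(1,1) h~>(1,0,0) k~>(1,1)
  e2=(0,0,1) f~>(0,1,1) g~>(0,1) h~>(0,0,1) k~>(0,1)
composite: (0 1 0; 0 1 1)

Answer: (0 1 0; 0 1 1)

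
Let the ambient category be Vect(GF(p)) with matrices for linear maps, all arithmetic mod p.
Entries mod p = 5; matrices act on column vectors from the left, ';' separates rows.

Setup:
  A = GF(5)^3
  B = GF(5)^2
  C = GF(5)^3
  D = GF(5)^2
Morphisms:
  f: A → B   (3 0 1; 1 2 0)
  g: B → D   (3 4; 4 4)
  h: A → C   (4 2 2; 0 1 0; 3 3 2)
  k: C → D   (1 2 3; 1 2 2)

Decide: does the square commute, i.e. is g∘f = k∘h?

1) trace f;g:
  e0=⟨1,0,0⟩ f→⟨3,1⟩ g→⟨3,1⟩
  e1=⟨0,1,0⟩ f→⟨0,2⟩ g→⟨3,3⟩
  e2=⟨0,0,1⟩ f→⟨1,0⟩ g→⟨3,4⟩
  composite₁ = (3 3 3; 1 3 4)
2) trace h;k:
  e0=⟨1,0,0⟩ h→⟨4,0,3⟩ k→⟨3,0⟩
  e1=⟨0,1,0⟩ h→⟨2,1,3⟩ k→⟨3,0⟩
  e2=⟨0,0,1⟩ h→⟨2,0,2⟩ k→⟨3,1⟩
  composite₂ = (3 3 3; 0 0 1)
Equal? differ; not commutative

Answer: DOES NOT COMMUTE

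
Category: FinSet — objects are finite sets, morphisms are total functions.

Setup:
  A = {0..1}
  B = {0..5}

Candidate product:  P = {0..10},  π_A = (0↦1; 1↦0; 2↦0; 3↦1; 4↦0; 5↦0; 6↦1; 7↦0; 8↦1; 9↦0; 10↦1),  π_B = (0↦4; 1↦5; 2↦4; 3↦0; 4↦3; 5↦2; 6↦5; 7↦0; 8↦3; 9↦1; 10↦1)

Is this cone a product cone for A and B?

Answer: NOT A VALID PRODUCT — |P|=11 ≠ |A|·|B|=12

Work:
|A|·|B| = 2·6 = 12;  |P| = 11
  → cardinalities differ; no bijection possible.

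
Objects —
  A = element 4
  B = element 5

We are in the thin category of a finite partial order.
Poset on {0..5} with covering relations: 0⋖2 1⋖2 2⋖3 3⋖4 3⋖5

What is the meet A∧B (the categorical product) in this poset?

Answer: A∧B = 3

Work:
Lower bounds of A=4 and B=5: {0,1,2,3}
  0 <= 3
  1 <= 3
  2 <= 3
  3 <= 3
glb = 3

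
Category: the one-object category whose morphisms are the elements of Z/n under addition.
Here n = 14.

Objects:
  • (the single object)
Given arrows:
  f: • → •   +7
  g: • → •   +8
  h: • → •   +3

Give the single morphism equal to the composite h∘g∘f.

Answer: +4

Trace:
  0 +7≡7 +8≡1 +3≡4  (mod 14)
result: +4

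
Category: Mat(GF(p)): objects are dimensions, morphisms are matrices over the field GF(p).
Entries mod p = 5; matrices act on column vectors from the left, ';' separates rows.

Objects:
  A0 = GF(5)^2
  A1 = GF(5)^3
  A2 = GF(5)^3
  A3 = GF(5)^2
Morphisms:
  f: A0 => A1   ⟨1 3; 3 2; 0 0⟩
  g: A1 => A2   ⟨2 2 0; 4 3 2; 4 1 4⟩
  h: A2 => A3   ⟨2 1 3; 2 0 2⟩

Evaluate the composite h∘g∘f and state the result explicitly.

Answer: ⟨0 0; 0 3⟩

Derivation:
  e0=[1,0] f=>[1,3,0] g=>[3,3,2] h=>[0,0]
  e1=[0,1] f=>[3,2,0] g=>[0,3,4] h=>[0,3]
result: ⟨0 0; 0 3⟩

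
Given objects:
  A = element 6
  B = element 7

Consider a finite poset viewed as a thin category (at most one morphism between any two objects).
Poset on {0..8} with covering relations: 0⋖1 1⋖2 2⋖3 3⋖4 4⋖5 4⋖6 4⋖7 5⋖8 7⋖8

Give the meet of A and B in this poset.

{x : x⊑A ∧ x⊑B} = {0,1,2,3,4}  (A=6, B=7)
  0 ⊑ 4
  1 ⊑ 4
  2 ⊑ 4
  3 ⊑ 4
  4 ⊑ 4
glb = 4

Answer: A∧B = 4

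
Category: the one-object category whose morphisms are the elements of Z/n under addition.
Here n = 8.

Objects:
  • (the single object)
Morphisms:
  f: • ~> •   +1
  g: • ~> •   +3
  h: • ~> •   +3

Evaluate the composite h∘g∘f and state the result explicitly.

  0 +1≡1 +3≡4 +3≡7  (mod 8)
⟦path⟧: +7

Answer: +7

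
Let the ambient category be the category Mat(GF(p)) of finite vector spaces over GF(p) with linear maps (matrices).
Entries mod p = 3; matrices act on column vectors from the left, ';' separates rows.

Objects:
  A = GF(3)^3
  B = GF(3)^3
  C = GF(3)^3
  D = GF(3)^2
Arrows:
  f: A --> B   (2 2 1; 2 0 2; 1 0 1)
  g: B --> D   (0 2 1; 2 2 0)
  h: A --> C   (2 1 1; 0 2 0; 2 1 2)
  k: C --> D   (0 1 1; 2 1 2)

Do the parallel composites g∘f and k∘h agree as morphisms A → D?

Along f;g (path 1):
  e0=⟨1,0,0⟩ f-->⟨2,2,1⟩ g-->⟨2,2⟩
  e1=⟨0,1,0⟩ f-->⟨2,0,0⟩ g-->⟨0,1⟩
  e2=⟨0,0,1⟩ f-->⟨1,2,1⟩ g-->⟨2,0⟩
  result₁ = (2 0 2; 2 1 0)
Along h;k (path 2):
  e0=⟨1,0,0⟩ h-->⟨2,0,2⟩ k-->⟨2,2⟩
  e1=⟨0,1,0⟩ h-->⟨1,2,1⟩ k-->⟨0,0⟩
  e2=⟨0,0,1⟩ h-->⟨1,0,2⟩ k-->⟨2,0⟩
  result₂ = (2 0 2; 2 0 0)
Equal? NO — does not commute

Answer: DOES NOT COMMUTE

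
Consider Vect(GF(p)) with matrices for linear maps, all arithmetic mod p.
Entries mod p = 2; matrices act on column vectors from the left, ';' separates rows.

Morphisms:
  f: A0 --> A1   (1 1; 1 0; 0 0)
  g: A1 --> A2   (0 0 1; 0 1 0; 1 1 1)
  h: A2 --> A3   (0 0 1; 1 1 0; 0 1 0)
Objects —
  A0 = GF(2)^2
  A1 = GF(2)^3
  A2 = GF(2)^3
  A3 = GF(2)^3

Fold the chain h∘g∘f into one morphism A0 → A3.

  e0=[1,0] f-->[1,1,0] g-->[0,1,0] h-->[0,1,1]
  e1=[0,1] f-->[1,0,0] g-->[0,0,1] h-->[1,0,0]
⟦path⟧: (0 1; 1 0; 1 0)

Answer: (0 1; 1 0; 1 0)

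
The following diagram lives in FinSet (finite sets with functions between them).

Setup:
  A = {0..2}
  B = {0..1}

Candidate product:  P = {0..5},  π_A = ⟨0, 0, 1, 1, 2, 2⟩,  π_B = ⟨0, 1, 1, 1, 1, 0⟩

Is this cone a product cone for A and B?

Answer: NOT A VALID PRODUCT — duplicate pair at indices 2,3

Trace:
|A|·|B| = 3·2 = 6;  |P| = 6
Check the pairing map k ↦ (π_A(k), π_B(k)):
  0 ↦ (0,0)
  1 ↦ (0,1)
  2 ↦ (1,1)
  3 ↦ (1,1)  ✗ repeats pair of k=2
  4 ↦ (2,1)
  5 ↦ (2,0)
distinct pairs in image: 5 / 6 needed
  → (1,1) hit at k=2 and k=3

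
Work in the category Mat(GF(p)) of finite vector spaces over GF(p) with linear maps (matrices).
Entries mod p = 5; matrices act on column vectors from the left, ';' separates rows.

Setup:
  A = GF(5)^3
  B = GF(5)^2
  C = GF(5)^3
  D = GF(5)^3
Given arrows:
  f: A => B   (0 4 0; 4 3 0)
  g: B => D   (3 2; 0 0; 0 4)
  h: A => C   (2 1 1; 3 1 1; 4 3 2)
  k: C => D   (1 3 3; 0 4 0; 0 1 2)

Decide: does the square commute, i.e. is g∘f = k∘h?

Answer: DOES NOT COMMUTE

Trace:
1) trace f;g:
  e0=[1,0,0] f=>[0,4] g=>[3,0,1]
  e1=[0,1,0] f=>[4,3] g=>[3,0,2]
  e2=[0,0,1] f=>[0,0] g=>[0,0,0]
  ⟦path⟧₁ = (3 3 0; 0 0 0; 1 2 0)
2) trace h;k:
  e0=[1,0,0] h=>[2,3,4] k=>[3,2,1]
  e1=[0,1,0] h=>[1,1,3] k=>[3,4,2]
  e2=[0,0,1] h=>[1,1,2] k=>[0,4,0]
  ⟦path⟧₂ = (3 3 0; 2 4 4; 1 2 0)
Equal? distinct morphisms ✗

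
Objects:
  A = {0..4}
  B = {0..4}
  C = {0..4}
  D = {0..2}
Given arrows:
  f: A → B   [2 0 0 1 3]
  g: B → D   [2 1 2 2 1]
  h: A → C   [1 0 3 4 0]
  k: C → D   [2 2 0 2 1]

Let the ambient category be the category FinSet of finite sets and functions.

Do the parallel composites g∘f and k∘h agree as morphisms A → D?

1) trace f;g:
  0 f→2 g→2
  1 f→0 g→2
  2 f→0 g→2
  3 f→1 g→1
  4 f→3 g→2
  composite₁ = [2 2 2 1 2]
2) trace h;k:
  0 h→1 k→2
  1 h→0 k→2
  2 h→3 k→2
  3 h→4 k→1
  4 h→0 k→2
  composite₂ = [2 2 2 1 2]
Equal? same morphism ✓

Answer: COMMUTES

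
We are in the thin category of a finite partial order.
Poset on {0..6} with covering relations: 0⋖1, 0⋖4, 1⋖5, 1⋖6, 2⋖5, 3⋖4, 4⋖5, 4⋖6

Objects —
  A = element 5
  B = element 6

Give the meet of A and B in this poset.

Lower bounds of A=5 and B=6: {0,1,3,4}
  maximal lower bounds 1 and 4 are incomparable: neither 1⊑4 nor 4⊑1
→ no greatest lower bound exists

Answer: NO MEET EXISTS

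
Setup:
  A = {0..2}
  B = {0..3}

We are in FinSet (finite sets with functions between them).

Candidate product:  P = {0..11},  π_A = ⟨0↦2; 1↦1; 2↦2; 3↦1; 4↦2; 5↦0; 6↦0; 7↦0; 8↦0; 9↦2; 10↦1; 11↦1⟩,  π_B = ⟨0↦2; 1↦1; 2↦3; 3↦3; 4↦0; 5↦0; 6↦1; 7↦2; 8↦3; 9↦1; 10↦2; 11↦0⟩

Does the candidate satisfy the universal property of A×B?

|A|·|B| = 3·4 = 12;  |P| = 12
Check the pairing map k ↦ (π_A(k), π_B(k)):
  0 ↦ (2,2)
  1 ↦ (1,1)
  2 ↦ (2,3)
  3 ↦ (1,3)
  4 ↦ (2,0)
  5 ↦ (0,0)
  6 ↦ (0,1)
  7 ↦ (0,2)
  8 ↦ (0,3)
  9 ↦ (2,1)
  10 ↦ (1,2)
  11 ↦ (1,0)
distinct pairs in image: 12 / 12 needed
  → bijection onto A×B; projections well-typed.

Answer: VALID PRODUCT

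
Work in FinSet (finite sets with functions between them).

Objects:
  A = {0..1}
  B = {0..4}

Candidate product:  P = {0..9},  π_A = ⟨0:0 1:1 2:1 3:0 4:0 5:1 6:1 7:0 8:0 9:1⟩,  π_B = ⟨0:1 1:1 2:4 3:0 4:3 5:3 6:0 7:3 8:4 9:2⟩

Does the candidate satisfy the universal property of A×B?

Answer: NOT A VALID PRODUCT — duplicate pair at indices 4,7

Work:
|A|·|B| = 2·5 = 10;  |P| = 10
Check the pairing map k ↦ (π_A(k), π_B(k)):
  0 : (0,1)
  1 : (1,1)
  2 : (1,4)
  3 : (0,0)
  4 : (0,3)
  5 : (1,3)
  6 : (1,0)
  7 : (0,3)  ✗ repeats pair of k=4
  8 : (0,4)
  9 : (1,2)
distinct pairs in image: 9 / 10 needed
  → (0,3) hit at k=4 and k=7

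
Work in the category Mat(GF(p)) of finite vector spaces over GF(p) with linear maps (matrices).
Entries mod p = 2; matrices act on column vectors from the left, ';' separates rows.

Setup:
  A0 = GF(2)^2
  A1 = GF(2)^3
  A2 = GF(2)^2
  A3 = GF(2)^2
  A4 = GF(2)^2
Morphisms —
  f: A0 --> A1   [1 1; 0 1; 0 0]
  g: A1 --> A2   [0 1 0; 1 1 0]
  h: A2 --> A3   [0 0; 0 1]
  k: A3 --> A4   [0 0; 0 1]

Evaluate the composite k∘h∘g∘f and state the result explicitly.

Answer: [0 0; 1 0]

Derivation:
  e0=(1,0) f-->(1,0,0) g-->(0,1) h-->(0,1) k-->(0,1)
  e1=(0,1) f-->(1,1,0) g-->(1,0) h-->(0,0) k-->(0,0)
composite: [0 0; 1 0]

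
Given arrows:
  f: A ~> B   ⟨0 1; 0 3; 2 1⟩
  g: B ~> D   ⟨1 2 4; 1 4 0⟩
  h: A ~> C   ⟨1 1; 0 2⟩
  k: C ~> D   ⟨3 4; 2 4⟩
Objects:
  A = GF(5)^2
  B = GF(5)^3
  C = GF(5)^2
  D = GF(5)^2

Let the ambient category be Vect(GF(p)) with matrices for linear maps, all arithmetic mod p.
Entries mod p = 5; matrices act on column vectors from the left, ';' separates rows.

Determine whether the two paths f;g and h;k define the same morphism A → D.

Answer: DOES NOT COMMUTE

Work:
Along f;g (path 1):
  e0=(1,0) f~>(0,0,2) g~>(3,0)
  e1=(0,1) f~>(1,3,1) g~>(1,3)
  composite₁ = ⟨3 1; 0 3⟩
Along h;k (path 2):
  e0=(1,0) h~>(1,0) k~>(3,2)
  e1=(0,1) h~>(1,2) k~>(1,0)
  composite₂ = ⟨3 1; 2 0⟩
Equal? differ; not commutative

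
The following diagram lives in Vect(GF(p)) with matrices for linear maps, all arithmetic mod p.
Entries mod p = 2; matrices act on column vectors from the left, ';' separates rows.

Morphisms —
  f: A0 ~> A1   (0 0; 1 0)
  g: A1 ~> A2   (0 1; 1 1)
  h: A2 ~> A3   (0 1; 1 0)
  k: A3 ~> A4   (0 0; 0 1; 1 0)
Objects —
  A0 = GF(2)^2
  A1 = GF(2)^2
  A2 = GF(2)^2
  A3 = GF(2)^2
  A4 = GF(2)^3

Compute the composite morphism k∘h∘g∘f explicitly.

Answer: (0 0; 1 0; 1 0)

Trace:
  e0=[1,0] f~>[0,1] g~>[1,1] h~>[1,1] k~>[0,1,1]
  e1=[0,1] f~>[0,0] g~>[0,0] h~>[0,0] k~>[0,0,0]
result: (0 0; 1 0; 1 0)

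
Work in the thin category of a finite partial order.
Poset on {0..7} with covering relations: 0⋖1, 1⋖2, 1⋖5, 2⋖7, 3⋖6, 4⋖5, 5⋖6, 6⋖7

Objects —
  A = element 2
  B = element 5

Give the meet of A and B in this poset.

Answer: A∧B = 1

Work:
Common predecessors of 2,5: {0,1}
  0 ⊑ 1
  1 ⊑ 1
glb = 1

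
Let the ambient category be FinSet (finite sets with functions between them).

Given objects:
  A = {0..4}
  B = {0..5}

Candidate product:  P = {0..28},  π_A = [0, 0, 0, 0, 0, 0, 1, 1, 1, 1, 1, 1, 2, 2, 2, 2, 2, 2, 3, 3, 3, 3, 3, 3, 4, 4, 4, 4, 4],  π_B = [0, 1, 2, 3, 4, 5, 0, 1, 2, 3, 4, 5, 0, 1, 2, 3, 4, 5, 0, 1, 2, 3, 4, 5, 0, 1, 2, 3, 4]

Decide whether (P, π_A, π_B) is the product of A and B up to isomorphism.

|A|·|B| = 5·6 = 30;  |P| = 29
  → cardinalities differ; no bijection possible.

Answer: NOT A VALID PRODUCT — |P|=29 ≠ |A|·|B|=30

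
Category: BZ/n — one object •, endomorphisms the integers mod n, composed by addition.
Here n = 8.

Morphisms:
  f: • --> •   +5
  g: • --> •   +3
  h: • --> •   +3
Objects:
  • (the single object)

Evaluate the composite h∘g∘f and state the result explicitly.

  0 +5≡5 +3≡0 +3≡3  (mod 8)
⟦path⟧: +3

Answer: +3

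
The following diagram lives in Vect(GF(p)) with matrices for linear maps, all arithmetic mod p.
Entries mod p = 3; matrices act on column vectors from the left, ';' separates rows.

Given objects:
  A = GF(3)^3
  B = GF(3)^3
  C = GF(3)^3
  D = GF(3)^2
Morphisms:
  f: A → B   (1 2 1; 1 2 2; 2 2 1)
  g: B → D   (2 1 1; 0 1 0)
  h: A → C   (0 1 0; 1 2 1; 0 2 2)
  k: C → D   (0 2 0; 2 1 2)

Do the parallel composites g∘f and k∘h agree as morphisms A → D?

Answer: DOES NOT COMMUTE

Trace:
1) trace f;g:
  e0=[1,0,0] f→[1,1,2] g→[2,1]
  e1=[0,1,0] f→[2,2,2] g→[2,2]
  e2=[0,0,1] f→[1,2,1] g→[2,2]
  composite₁ = (2 2 2; 1 2 2)
2) trace h;k:
  e0=[1,0,0] h→[0,1,0] k→[2,1]
  e1=[0,1,0] h→[1,2,2] k→[1,2]
  e2=[0,0,1] h→[0,1,2] k→[2,2]
  composite₂ = (2 1 2; 1 2 2)
Equal? differ; not commutative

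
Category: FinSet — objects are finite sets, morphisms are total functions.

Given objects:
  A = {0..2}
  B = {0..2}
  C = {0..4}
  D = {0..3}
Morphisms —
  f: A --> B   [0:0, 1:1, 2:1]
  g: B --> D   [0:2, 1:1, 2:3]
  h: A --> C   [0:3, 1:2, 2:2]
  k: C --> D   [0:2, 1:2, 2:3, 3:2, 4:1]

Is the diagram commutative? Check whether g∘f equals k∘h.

1) trace f;g:
  0 f-->0 g-->2
  1 f-->1 g-->1
  2 f-->1 g-->1
  composite₁ = [0:2, 1:1, 2:1]
2) trace h;k:
  0 h-->3 k-->2
  1 h-->2 k-->3
  2 h-->2 k-->3
  composite₂ = [0:2, 1:3, 2:3]
Equal? distinct morphisms ✗

Answer: DOES NOT COMMUTE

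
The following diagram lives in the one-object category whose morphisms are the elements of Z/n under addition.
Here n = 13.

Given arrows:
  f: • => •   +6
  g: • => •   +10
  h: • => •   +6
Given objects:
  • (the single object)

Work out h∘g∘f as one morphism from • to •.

Answer: +9

Derivation:
  0 +6≡6 +10≡3 +6≡9  (mod 13)
composite: +9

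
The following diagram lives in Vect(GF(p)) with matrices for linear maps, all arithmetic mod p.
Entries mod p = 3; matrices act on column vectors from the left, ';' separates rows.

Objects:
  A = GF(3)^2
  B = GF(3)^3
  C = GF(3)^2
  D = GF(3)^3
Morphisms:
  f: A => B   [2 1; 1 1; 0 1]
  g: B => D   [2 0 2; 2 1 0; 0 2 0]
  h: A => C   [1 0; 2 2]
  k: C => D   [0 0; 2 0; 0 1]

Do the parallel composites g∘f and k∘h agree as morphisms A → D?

Answer: DOES NOT COMMUTE

Trace:
Path 1 = f;g:
  e0=[1,0] f=>[2,1,0] g=>[1,2,2]
  e1=[0,1] f=>[1,1,1] g=>[1,0,2]
  ⟦path⟧₁ = [1 1; 2 0; 2 2]
Path 2 = h;k:
  e0=[1,0] h=>[1,2] k=>[0,2,2]
  e1=[0,1] h=>[0,2] k=>[0,0,2]
  ⟦path⟧₂ = [0 0; 2 0; 2 2]
Equal? NO — does not commute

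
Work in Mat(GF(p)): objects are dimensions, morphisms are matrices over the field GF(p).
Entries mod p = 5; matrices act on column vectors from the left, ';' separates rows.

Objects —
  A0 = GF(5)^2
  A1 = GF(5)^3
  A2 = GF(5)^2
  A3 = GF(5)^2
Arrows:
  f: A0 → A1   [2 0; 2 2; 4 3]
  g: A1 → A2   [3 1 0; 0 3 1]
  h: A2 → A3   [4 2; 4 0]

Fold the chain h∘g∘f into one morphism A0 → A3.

  e0=⟨1,0⟩ f→⟨2,2,4⟩ g→⟨3,0⟩ h→⟨2,2⟩
  e1=⟨0,1⟩ f→⟨0,2,3⟩ g→⟨2,4⟩ h→⟨1,3⟩
⟦path⟧: [2 1; 2 3]

Answer: [2 1; 2 3]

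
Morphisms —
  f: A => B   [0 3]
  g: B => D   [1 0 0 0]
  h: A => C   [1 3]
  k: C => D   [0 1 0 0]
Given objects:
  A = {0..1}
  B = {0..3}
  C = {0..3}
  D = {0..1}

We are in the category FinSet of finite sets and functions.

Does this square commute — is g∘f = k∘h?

Answer: COMMUTES

Trace:
1) trace f;g:
  0 f=>0 g=>1
  1 f=>3 g=>0
  result₁ = [1 0]
2) trace h;k:
  0 h=>1 k=>1
  1 h=>3 k=>0
  result₂ = [1 0]
Equal? YES — commutes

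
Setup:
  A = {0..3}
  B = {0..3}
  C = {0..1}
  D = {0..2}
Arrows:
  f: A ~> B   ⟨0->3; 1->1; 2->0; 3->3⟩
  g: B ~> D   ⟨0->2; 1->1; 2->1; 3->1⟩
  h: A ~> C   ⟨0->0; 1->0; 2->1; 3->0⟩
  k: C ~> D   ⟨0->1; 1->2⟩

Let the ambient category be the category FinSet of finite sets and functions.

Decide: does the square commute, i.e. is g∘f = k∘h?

Along f;g (path 1):
  0 f~>3 g~>1
  1 f~>1 g~>1
  2 f~>0 g~>2
  3 f~>3 g~>1
  ⟦path⟧₁ = ⟨0->1; 1->1; 2->2; 3->1⟩
Along h;k (path 2):
  0 h~>0 k~>1
  1 h~>0 k~>1
  2 h~>1 k~>2
  3 h~>0 k~>1
  ⟦path⟧₂ = ⟨0->1; 1->1; 2->2; 3->1⟩
Equal? equal; square commutes

Answer: COMMUTES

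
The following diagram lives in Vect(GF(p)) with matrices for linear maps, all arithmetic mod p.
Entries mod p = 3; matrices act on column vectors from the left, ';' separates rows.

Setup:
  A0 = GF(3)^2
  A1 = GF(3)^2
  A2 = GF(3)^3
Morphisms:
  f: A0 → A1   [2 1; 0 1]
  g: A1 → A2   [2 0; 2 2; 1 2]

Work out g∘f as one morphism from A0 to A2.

  e0=(1,0) f→(2,0) g→(1,1,2)
  e1=(0,1) f→(1,1) g→(2,1,0)
result: [1 2; 1 1; 2 0]

Answer: [1 2; 1 1; 2 0]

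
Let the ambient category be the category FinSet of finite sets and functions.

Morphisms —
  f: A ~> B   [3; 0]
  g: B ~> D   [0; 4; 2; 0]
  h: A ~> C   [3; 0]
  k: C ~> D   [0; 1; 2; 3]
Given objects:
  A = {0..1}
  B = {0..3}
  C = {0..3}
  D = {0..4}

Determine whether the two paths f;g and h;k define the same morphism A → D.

Answer: DOES NOT COMMUTE

Derivation:
1) trace f;g:
  0 f~>3 g~>0
  1 f~>0 g~>0
  ⟦path⟧₁ = [0; 0]
2) trace h;k:
  0 h~>3 k~>3
  1 h~>0 k~>0
  ⟦path⟧₂ = [3; 0]
Equal? NO — does not commute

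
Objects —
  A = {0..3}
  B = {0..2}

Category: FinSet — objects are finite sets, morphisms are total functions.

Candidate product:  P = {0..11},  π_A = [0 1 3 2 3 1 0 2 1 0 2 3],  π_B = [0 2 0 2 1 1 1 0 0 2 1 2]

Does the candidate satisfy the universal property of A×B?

Answer: VALID PRODUCT

Work:
|A|·|B| = 4·3 = 12;  |P| = 12
Check the pairing map k ↦ (π_A(k), π_B(k)):
  0 : (0,0)
  1 : (1,2)
  2 : (3,0)
  3 : (2,2)
  4 : (3,1)
  5 : (1,1)
  6 : (0,1)
  7 : (2,0)
  8 : (1,0)
  9 : (0,2)
  10 : (2,1)
  11 : (3,2)
distinct pairs in image: 12 / 12 needed
  → bijection onto A×B; projections well-typed.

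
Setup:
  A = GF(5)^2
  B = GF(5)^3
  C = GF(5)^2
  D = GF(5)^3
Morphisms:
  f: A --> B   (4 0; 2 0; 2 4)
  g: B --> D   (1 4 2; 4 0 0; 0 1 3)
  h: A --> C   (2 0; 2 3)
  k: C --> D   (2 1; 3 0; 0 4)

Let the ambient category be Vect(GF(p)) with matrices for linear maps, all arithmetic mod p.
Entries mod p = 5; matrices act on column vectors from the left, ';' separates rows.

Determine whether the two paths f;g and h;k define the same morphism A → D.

1) trace f;g:
  e0=(1,0) f-->(4,2,2) g-->(1,1,3)
  e1=(0,1) f-->(0,0,4) g-->(3,0,2)
  result₁ = (1 3; 1 0; 3 2)
2) trace h;k:
  e0=(1,0) h-->(2,2) k-->(1,1,3)
  e1=(0,1) h-->(0,3) k-->(3,0,2)
  result₂ = (1 3; 1 0; 3 2)
Equal? same morphism ✓

Answer: COMMUTES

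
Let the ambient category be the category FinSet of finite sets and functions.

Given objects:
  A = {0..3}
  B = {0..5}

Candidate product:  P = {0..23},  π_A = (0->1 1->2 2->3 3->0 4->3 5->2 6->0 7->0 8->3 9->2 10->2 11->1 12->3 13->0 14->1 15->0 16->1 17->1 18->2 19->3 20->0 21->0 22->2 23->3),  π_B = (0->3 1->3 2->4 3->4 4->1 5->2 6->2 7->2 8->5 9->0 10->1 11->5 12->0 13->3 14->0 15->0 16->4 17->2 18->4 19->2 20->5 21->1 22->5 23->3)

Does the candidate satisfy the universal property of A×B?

|A|·|B| = 4·6 = 24;  |P| = 24
Check the pairing map k ↦ (π_A(k), π_B(k)):
  0 -> (1,3)
  1 -> (2,3)
  2 -> (3,4)
  3 -> (0,4)
  4 -> (3,1)
  5 -> (2,2)
  6 -> (0,2)
  7 -> (0,2)  ✗ repeats pair of k=6
  8 -> (3,5)
  9 -> (2,0)
  10 -> (2,1)
  11 -> (1,5)
  12 -> (3,0)
  13 -> (0,3)
  14 -> (1,0)
  15 -> (0,0)
  16 -> (1,4)
  17 -> (1,2)
  18 -> (2,4)
  19 -> (3,2)
  20 -> (0,5)
  21 -> (0,1)
  22 -> (2,5)
  23 -> (3,3)
distinct pairs in image: 23 / 24 needed
  → (0,2) hit at k=6 and k=7

Answer: NOT A VALID PRODUCT — duplicate pair at indices 6,7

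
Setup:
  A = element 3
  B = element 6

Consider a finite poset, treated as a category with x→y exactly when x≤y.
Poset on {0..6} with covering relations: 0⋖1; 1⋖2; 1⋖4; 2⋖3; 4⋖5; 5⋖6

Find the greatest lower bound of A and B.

Common predecessors of 3,6: {0,1}
  0 ≤ 1
  1 ≤ 1
glb = 1

Answer: A∧B = 1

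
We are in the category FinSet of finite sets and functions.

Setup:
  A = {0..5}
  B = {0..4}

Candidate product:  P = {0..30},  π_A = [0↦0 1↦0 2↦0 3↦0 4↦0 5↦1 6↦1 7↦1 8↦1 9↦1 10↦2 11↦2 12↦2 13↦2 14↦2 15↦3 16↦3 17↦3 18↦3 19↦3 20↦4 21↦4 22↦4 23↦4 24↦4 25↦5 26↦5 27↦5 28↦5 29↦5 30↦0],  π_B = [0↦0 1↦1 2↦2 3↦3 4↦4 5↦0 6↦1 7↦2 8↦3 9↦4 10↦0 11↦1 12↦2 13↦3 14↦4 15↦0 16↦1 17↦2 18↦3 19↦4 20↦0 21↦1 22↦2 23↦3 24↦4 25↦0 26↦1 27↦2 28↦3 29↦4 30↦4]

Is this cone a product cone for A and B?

Answer: NOT A VALID PRODUCT — |P|=31 ≠ |A|·|B|=30

Work:
|A|·|B| = 6·5 = 30;  |P| = 31
  → cardinalities differ; no bijection possible.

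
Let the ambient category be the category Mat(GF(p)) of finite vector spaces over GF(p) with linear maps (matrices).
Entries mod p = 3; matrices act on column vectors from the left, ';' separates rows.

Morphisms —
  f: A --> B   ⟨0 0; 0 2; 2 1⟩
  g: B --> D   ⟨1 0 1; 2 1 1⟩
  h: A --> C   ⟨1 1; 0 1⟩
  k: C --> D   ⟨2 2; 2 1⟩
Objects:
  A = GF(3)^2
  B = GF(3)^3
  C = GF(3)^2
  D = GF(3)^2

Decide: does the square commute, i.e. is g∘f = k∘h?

Path 1 = f;g:
  e0=⟨1,0⟩ f-->⟨0,0,2⟩ g-->⟨2,2⟩
  e1=⟨0,1⟩ f-->⟨0,2,1⟩ g-->⟨1,0⟩
  result₁ = ⟨2 1; 2 0⟩
Path 2 = h;k:
  e0=⟨1,0⟩ h-->⟨1,0⟩ k-->⟨2,2⟩
  e1=⟨0,1⟩ h-->⟨1,1⟩ k-->⟨1,0⟩
  result₂ = ⟨2 1; 2 0⟩
Equal? equal; square commutes

Answer: COMMUTES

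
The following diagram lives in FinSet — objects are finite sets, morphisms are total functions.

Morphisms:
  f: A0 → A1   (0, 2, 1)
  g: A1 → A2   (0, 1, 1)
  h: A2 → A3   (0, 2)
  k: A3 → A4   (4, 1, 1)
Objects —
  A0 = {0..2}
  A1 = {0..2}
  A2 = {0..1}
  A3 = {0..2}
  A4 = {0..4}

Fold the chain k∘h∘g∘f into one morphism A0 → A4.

  0 f→0 g→0 h→0 k→4
  1 f→2 g→1 h→2 k→1
  2 f→1 g→1 h→2 k→1
result: (4, 1, 1)

Answer: (4, 1, 1)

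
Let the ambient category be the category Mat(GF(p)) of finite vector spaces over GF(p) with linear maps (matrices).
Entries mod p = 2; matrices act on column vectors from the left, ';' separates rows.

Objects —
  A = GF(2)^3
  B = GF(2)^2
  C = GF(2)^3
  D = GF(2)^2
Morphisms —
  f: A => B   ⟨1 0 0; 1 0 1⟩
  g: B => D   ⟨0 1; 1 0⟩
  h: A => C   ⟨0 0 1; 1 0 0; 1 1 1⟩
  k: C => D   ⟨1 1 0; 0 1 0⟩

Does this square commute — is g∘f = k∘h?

1) trace f;g:
  e0=[1,0,0] f=>[1,1] g=>[1,1]
  e1=[0,1,0] f=>[0,0] g=>[0,0]
  e2=[0,0,1] f=>[0,1] g=>[1,0]
  ⟦path⟧₁ = ⟨1 0 1; 1 0 0⟩
2) trace h;k:
  e0=[1,0,0] h=>[0,1,1] k=>[1,1]
  e1=[0,1,0] h=>[0,0,1] k=>[0,0]
  e2=[0,0,1] h=>[1,0,1] k=>[1,0]
  ⟦path⟧₂ = ⟨1 0 1; 1 0 0⟩
Equal? YES — commutes

Answer: COMMUTES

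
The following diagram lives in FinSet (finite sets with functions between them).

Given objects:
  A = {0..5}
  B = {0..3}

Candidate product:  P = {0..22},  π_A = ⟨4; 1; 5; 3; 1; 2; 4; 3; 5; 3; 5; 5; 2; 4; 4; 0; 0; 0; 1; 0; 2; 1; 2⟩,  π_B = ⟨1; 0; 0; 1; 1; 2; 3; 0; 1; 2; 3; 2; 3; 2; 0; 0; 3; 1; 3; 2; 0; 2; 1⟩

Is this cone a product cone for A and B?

|A|·|B| = 6·4 = 24;  |P| = 23
  → cardinalities differ; no bijection possible.

Answer: NOT A VALID PRODUCT — |P|=23 ≠ |A|·|B|=24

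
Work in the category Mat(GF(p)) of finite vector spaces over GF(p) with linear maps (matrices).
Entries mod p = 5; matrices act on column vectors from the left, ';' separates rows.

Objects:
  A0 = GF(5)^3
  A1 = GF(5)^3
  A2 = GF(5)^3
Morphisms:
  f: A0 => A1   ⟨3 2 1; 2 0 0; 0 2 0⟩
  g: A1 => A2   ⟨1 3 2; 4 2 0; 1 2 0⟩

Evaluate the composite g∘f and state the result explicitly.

Answer: ⟨4 1 1; 1 3 4; 2 2 1⟩

Work:
  e0=[1,0,0] f=>[3,2,0] g=>[4,1,2]
  e1=[0,1,0] f=>[2,0,2] g=>[1,3,2]
  e2=[0,0,1] f=>[1,0,0] g=>[1,4,1]
result: ⟨4 1 1; 1 3 4; 2 2 1⟩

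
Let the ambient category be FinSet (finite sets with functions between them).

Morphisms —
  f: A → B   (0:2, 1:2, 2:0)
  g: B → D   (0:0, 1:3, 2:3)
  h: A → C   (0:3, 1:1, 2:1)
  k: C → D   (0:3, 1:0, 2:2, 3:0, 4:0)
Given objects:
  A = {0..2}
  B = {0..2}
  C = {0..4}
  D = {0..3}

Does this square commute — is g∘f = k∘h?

Answer: DOES NOT COMMUTE

Work:
Along f;g (path 1):
  0 f→2 g→3
  1 f→2 g→3
  2 f→0 g→0
  ⟦path⟧₁ = (0:3, 1:3, 2:0)
Along h;k (path 2):
  0 h→3 k→0
  1 h→1 k→0
  2 h→1 k→0
  ⟦path⟧₂ = (0:0, 1:0, 2:0)
Equal? distinct morphisms ✗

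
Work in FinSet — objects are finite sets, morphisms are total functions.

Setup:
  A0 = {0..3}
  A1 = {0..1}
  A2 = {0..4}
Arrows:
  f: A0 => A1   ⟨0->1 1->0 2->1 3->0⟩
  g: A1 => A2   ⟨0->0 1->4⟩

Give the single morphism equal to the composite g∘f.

  0 f=>1 g=>4
  1 f=>0 g=>0
  2 f=>1 g=>4
  3 f=>0 g=>0
⟦path⟧: ⟨0->4 1->0 2->4 3->0⟩

Answer: ⟨0->4 1->0 2->4 3->0⟩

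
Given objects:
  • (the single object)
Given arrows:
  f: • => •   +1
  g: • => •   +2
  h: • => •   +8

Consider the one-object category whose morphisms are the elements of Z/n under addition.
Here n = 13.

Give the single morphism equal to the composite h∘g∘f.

Answer: +11

Work:
  0 +1≡1 +2≡3 +8≡11  (mod 13)
⟦path⟧: +11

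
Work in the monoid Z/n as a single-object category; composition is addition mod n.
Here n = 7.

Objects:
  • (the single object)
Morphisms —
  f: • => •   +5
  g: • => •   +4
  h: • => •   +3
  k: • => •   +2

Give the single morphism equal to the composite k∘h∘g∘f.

  0 +5≡5 +4≡2 +3≡5 +2≡0  (mod 7)
⟦path⟧: +0

Answer: +0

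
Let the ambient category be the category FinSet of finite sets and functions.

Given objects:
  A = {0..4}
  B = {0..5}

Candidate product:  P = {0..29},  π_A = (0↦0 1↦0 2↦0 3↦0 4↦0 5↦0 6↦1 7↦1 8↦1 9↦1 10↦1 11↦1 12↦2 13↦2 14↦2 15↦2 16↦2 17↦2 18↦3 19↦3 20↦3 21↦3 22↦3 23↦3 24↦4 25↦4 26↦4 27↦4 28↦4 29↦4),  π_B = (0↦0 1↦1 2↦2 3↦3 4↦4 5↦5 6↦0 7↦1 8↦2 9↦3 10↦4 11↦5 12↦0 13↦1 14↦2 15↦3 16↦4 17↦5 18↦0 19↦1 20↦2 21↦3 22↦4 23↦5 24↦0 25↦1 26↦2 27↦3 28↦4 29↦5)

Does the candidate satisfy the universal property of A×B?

|A|·|B| = 5·6 = 30;  |P| = 30
Check the pairing map k ↦ (π_A(k), π_B(k)):
  0 ↦ (0,0)
  1 ↦ (0,1)
  2 ↦ (0,2)
  3 ↦ (0,3)
  4 ↦ (0,4)
  5 ↦ (0,5)
  6 ↦ (1,0)
  7 ↦ (1,1)
  8 ↦ (1,2)
  9 ↦ (1,3)
  10 ↦ (1,4)
  11 ↦ (1,5)
  12 ↦ (2,0)
  13 ↦ (2,1)
  14 ↦ (2,2)
  15 ↦ (2,3)
  16 ↦ (2,4)
  17 ↦ (2,5)
  18 ↦ (3,0)
  19 ↦ (3,1)
  20 ↦ (3,2)
  21 ↦ (3,3)
  22 ↦ (3,4)
  23 ↦ (3,5)
  24 ↦ (4,0)
  25 ↦ (4,1)
  26 ↦ (4,2)
  27 ↦ (4,3)
  28 ↦ (4,4)
  29 ↦ (4,5)
distinct pairs in image: 30 / 30 needed
  → bijection onto A×B; projections well-typed.

Answer: VALID PRODUCT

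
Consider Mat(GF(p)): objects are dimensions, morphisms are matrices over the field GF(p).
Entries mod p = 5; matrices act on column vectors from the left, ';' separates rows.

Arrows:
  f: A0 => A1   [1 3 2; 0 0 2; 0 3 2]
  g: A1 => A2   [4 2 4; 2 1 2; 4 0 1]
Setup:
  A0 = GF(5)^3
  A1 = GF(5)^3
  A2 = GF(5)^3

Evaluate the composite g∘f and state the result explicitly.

  e0=(1,0,0) f=>(1,0,0) g=>(4,2,4)
  e1=(0,1,0) f=>(3,0,3) g=>(4,2,0)
  e2=(0,0,1) f=>(2,2,2) g=>(0,0,0)
⟦path⟧: [4 4 0; 2 2 0; 4 0 0]

Answer: [4 4 0; 2 2 0; 4 0 0]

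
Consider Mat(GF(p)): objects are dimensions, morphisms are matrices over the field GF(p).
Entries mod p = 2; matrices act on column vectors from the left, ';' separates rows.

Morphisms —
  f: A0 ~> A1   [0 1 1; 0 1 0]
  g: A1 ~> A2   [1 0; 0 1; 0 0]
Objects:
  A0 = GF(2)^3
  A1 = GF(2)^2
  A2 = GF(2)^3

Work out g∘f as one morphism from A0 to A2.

Answer: [0 1 1; 0 1 0; 0 0 0]

Derivation:
  e0=⟨1,0,0⟩ f~>⟨0,0⟩ g~>⟨0,0,0⟩
  e1=⟨0,1,0⟩ f~>⟨1,1⟩ g~>⟨1,1,0⟩
  e2=⟨0,0,1⟩ f~>⟨1,0⟩ g~>⟨1,0,0⟩
composite: [0 1 1; 0 1 0; 0 0 0]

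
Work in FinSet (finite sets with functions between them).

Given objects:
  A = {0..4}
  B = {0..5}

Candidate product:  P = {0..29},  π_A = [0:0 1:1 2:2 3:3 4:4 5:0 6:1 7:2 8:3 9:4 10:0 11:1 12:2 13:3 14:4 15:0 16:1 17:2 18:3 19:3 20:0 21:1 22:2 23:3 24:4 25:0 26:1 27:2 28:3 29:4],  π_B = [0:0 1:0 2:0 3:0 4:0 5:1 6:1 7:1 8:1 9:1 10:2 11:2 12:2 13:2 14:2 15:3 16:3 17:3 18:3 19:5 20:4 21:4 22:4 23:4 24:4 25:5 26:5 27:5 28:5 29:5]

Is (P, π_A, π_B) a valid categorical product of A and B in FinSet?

|A|·|B| = 5·6 = 30;  |P| = 30
Check the pairing map k ↦ (π_A(k), π_B(k)):
  0 : (0,0)
  1 : (1,0)
  2 : (2,0)
  3 : (3,0)
  4 : (4,0)
  5 : (0,1)
  6 : (1,1)
  7 : (2,1)
  8 : (3,1)
  9 : (4,1)
  10 : (0,2)
  11 : (1,2)
  12 : (2,2)
  13 : (3,2)
  14 : (4,2)
  15 : (0,3)
  16 : (1,3)
  17 : (2,3)
  18 : (3,3)
  19 : (3,5)
  20 : (0,4)
  21 : (1,4)
  22 : (2,4)
  23 : (3,4)
  24 : (4,4)
  25 : (0,5)
  26 : (1,5)
  27 : (2,5)
  28 : (3,5)  ✗ repeats pair of k=19
  29 : (4,5)
distinct pairs in image: 29 / 30 needed
  → (3,5) hit at k=19 and k=28

Answer: NOT A VALID PRODUCT — duplicate pair at indices 28,19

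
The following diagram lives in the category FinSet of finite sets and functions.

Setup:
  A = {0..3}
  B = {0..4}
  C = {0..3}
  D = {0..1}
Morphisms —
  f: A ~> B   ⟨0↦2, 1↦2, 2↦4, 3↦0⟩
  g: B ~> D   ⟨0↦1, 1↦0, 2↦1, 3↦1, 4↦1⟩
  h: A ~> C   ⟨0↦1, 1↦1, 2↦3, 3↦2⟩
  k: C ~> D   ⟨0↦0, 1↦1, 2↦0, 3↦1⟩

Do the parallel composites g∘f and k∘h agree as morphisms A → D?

Path 1 = f;g:
  0 f~>2 g~>1
  1 f~>2 g~>1
  2 f~>4 g~>1
  3 f~>0 g~>1
  result₁ = ⟨0↦1, 1↦1, 2↦1, 3↦1⟩
Path 2 = h;k:
  0 h~>1 k~>1
  1 h~>1 k~>1
  2 h~>3 k~>1
  3 h~>2 k~>0
  result₂ = ⟨0↦1, 1↦1, 2↦1, 3↦0⟩
Equal? distinct morphisms ✗

Answer: DOES NOT COMMUTE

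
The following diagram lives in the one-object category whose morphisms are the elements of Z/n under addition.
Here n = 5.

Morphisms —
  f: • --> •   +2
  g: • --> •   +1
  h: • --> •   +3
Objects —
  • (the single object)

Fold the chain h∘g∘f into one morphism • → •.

Answer: +1

Work:
  0 +2≡2 +1≡3 +3≡1  (mod 5)
result: +1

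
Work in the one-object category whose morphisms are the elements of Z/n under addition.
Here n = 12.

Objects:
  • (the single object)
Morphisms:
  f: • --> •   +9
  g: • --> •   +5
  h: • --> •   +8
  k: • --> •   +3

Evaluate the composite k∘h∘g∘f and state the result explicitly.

  0 +9≡9 +5≡2 +8≡10 +3≡1  (mod 12)
⟦path⟧: +1

Answer: +1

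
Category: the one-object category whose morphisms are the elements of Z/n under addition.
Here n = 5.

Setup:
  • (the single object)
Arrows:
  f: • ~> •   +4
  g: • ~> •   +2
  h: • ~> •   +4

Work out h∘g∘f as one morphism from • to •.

Answer: +0

Trace:
  0 +4≡4 +2≡1 +4≡0  (mod 5)
result: +0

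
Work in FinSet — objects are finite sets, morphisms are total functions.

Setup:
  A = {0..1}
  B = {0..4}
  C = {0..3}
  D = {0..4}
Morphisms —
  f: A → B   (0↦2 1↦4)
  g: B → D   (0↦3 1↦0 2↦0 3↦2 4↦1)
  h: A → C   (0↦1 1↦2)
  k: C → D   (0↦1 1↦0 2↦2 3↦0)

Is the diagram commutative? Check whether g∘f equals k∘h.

Answer: DOES NOT COMMUTE

Derivation:
Along f;g (path 1):
  0 f→2 g→0
  1 f→4 g→1
  ⟦path⟧₁ = (0↦0 1↦1)
Along h;k (path 2):
  0 h→1 k→0
  1 h→2 k→2
  ⟦path⟧₂ = (0↦0 1↦2)
Equal? differ; not commutative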